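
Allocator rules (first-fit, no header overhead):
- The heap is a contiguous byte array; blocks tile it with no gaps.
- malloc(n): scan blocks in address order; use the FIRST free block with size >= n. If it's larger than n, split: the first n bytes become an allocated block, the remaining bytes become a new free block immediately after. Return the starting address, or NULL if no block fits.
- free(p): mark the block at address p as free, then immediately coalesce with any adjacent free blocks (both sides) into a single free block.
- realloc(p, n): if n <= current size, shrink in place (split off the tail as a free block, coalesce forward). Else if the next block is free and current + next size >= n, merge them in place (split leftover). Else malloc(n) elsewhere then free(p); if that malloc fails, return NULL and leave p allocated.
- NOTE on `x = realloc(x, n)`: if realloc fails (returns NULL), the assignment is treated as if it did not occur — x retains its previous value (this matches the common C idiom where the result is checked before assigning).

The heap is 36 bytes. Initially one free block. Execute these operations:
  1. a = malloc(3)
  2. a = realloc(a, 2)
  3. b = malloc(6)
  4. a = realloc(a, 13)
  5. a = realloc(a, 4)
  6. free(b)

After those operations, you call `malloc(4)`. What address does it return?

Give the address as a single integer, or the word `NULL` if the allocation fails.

Op 1: a = malloc(3) -> a = 0; heap: [0-2 ALLOC][3-35 FREE]
Op 2: a = realloc(a, 2) -> a = 0; heap: [0-1 ALLOC][2-35 FREE]
Op 3: b = malloc(6) -> b = 2; heap: [0-1 ALLOC][2-7 ALLOC][8-35 FREE]
Op 4: a = realloc(a, 13) -> a = 8; heap: [0-1 FREE][2-7 ALLOC][8-20 ALLOC][21-35 FREE]
Op 5: a = realloc(a, 4) -> a = 8; heap: [0-1 FREE][2-7 ALLOC][8-11 ALLOC][12-35 FREE]
Op 6: free(b) -> (freed b); heap: [0-7 FREE][8-11 ALLOC][12-35 FREE]
malloc(4): first-fit scan over [0-7 FREE][8-11 ALLOC][12-35 FREE] -> 0

Answer: 0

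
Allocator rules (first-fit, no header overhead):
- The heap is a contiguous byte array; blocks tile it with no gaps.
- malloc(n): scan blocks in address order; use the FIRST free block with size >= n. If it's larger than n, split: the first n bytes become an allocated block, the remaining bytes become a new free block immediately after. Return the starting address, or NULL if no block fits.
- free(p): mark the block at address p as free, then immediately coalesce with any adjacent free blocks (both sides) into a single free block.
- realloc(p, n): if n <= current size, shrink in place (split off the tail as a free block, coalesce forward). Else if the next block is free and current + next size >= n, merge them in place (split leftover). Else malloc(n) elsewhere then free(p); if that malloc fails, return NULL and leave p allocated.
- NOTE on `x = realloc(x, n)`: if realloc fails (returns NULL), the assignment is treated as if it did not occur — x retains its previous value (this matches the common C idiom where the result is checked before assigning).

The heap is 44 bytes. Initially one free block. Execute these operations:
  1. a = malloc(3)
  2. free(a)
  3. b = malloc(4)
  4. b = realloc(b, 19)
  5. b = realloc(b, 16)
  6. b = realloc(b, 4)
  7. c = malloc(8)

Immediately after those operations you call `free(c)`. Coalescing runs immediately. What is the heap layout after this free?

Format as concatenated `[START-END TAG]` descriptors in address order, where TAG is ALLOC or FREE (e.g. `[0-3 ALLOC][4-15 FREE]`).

Op 1: a = malloc(3) -> a = 0; heap: [0-2 ALLOC][3-43 FREE]
Op 2: free(a) -> (freed a); heap: [0-43 FREE]
Op 3: b = malloc(4) -> b = 0; heap: [0-3 ALLOC][4-43 FREE]
Op 4: b = realloc(b, 19) -> b = 0; heap: [0-18 ALLOC][19-43 FREE]
Op 5: b = realloc(b, 16) -> b = 0; heap: [0-15 ALLOC][16-43 FREE]
Op 6: b = realloc(b, 4) -> b = 0; heap: [0-3 ALLOC][4-43 FREE]
Op 7: c = malloc(8) -> c = 4; heap: [0-3 ALLOC][4-11 ALLOC][12-43 FREE]
free(c): c = 4 -> block [4-11 ALLOC]; mark free, coalesce with adjacent free neighbors -> [0-3 ALLOC][4-43 FREE]

Answer: [0-3 ALLOC][4-43 FREE]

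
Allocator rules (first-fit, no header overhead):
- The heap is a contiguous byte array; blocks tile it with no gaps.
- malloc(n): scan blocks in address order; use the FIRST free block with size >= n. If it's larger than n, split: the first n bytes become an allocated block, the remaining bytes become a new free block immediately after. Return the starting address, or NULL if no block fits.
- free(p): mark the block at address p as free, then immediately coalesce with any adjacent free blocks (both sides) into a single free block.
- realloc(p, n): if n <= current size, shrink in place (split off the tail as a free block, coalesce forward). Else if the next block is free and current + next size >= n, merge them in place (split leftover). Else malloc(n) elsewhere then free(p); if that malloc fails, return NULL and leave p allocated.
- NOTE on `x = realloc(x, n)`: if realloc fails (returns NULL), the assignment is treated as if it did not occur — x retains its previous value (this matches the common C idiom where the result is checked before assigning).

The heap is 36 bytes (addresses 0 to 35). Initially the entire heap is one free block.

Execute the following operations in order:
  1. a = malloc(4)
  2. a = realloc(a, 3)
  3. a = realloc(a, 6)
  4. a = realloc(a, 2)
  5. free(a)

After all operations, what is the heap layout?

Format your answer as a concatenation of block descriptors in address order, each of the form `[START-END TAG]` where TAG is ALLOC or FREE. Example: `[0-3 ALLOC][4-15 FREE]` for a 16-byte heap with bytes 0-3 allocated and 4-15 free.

Op 1: a = malloc(4) -> a = 0; heap: [0-3 ALLOC][4-35 FREE]
Op 2: a = realloc(a, 3) -> a = 0; heap: [0-2 ALLOC][3-35 FREE]
Op 3: a = realloc(a, 6) -> a = 0; heap: [0-5 ALLOC][6-35 FREE]
Op 4: a = realloc(a, 2) -> a = 0; heap: [0-1 ALLOC][2-35 FREE]
Op 5: free(a) -> (freed a); heap: [0-35 FREE]

Answer: [0-35 FREE]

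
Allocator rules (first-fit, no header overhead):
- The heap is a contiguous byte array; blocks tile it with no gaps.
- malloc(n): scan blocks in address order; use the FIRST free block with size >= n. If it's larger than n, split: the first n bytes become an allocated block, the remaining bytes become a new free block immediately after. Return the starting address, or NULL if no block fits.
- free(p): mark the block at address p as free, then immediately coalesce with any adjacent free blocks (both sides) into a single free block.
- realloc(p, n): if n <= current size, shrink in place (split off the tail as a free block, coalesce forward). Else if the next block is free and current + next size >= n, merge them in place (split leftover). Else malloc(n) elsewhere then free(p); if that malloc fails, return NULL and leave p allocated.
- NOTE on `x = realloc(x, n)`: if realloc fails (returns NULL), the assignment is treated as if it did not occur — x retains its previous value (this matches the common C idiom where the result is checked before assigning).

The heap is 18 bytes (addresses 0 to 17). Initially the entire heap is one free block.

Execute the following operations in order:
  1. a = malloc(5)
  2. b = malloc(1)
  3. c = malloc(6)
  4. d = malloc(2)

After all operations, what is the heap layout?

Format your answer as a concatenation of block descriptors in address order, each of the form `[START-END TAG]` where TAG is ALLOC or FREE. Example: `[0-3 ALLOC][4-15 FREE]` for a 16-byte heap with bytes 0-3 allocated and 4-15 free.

Answer: [0-4 ALLOC][5-5 ALLOC][6-11 ALLOC][12-13 ALLOC][14-17 FREE]

Derivation:
Op 1: a = malloc(5) -> a = 0; heap: [0-4 ALLOC][5-17 FREE]
Op 2: b = malloc(1) -> b = 5; heap: [0-4 ALLOC][5-5 ALLOC][6-17 FREE]
Op 3: c = malloc(6) -> c = 6; heap: [0-4 ALLOC][5-5 ALLOC][6-11 ALLOC][12-17 FREE]
Op 4: d = malloc(2) -> d = 12; heap: [0-4 ALLOC][5-5 ALLOC][6-11 ALLOC][12-13 ALLOC][14-17 FREE]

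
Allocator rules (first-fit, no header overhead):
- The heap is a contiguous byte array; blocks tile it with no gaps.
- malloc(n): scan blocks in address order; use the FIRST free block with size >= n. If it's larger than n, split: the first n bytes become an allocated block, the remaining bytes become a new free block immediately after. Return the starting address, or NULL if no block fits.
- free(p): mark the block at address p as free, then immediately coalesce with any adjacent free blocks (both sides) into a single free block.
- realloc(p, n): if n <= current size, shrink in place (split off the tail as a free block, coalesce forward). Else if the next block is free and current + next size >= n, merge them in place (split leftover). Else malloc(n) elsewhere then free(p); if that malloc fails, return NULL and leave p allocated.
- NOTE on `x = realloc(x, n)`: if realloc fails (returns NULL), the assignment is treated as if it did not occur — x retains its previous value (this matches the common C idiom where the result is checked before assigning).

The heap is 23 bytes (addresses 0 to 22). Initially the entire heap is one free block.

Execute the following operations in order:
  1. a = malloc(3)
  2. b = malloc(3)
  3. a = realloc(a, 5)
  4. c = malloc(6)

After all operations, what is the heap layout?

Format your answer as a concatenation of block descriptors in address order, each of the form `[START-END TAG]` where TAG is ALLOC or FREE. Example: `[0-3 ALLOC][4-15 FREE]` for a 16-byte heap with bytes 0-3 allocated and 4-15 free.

Op 1: a = malloc(3) -> a = 0; heap: [0-2 ALLOC][3-22 FREE]
Op 2: b = malloc(3) -> b = 3; heap: [0-2 ALLOC][3-5 ALLOC][6-22 FREE]
Op 3: a = realloc(a, 5) -> a = 6; heap: [0-2 FREE][3-5 ALLOC][6-10 ALLOC][11-22 FREE]
Op 4: c = malloc(6) -> c = 11; heap: [0-2 FREE][3-5 ALLOC][6-10 ALLOC][11-16 ALLOC][17-22 FREE]

Answer: [0-2 FREE][3-5 ALLOC][6-10 ALLOC][11-16 ALLOC][17-22 FREE]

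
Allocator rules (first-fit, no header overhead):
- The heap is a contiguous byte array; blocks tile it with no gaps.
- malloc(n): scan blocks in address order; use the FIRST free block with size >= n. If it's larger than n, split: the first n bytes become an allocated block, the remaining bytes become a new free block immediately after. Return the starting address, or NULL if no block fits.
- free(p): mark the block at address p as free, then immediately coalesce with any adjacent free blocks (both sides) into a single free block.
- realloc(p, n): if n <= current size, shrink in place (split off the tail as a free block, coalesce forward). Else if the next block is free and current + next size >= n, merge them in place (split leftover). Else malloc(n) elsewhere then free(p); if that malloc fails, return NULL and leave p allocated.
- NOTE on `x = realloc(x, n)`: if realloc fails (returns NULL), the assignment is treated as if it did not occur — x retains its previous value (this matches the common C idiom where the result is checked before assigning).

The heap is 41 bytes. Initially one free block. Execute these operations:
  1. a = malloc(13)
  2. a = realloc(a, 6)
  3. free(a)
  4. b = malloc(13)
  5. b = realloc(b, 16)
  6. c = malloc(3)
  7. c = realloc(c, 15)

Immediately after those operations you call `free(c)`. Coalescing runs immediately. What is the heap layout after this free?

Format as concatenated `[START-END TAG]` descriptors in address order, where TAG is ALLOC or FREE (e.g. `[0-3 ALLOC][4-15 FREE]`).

Op 1: a = malloc(13) -> a = 0; heap: [0-12 ALLOC][13-40 FREE]
Op 2: a = realloc(a, 6) -> a = 0; heap: [0-5 ALLOC][6-40 FREE]
Op 3: free(a) -> (freed a); heap: [0-40 FREE]
Op 4: b = malloc(13) -> b = 0; heap: [0-12 ALLOC][13-40 FREE]
Op 5: b = realloc(b, 16) -> b = 0; heap: [0-15 ALLOC][16-40 FREE]
Op 6: c = malloc(3) -> c = 16; heap: [0-15 ALLOC][16-18 ALLOC][19-40 FREE]
Op 7: c = realloc(c, 15) -> c = 16; heap: [0-15 ALLOC][16-30 ALLOC][31-40 FREE]
free(c): c = 16 -> block [16-30 ALLOC]; mark free, coalesce with adjacent free neighbors -> [0-15 ALLOC][16-40 FREE]

Answer: [0-15 ALLOC][16-40 FREE]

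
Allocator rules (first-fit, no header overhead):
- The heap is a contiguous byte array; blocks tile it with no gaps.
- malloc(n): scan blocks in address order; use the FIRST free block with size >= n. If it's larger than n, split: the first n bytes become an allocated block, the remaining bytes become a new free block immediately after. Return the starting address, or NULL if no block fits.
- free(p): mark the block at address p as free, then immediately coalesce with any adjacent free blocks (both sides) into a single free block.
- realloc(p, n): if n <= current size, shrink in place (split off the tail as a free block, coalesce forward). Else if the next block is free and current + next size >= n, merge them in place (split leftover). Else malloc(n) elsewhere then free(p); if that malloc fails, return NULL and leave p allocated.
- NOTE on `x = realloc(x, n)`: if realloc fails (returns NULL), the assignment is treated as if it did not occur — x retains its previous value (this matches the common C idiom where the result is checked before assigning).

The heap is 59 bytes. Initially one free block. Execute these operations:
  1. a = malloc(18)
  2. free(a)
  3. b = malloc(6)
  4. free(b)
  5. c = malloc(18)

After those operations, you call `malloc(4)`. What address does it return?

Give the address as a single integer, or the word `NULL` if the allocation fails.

Op 1: a = malloc(18) -> a = 0; heap: [0-17 ALLOC][18-58 FREE]
Op 2: free(a) -> (freed a); heap: [0-58 FREE]
Op 3: b = malloc(6) -> b = 0; heap: [0-5 ALLOC][6-58 FREE]
Op 4: free(b) -> (freed b); heap: [0-58 FREE]
Op 5: c = malloc(18) -> c = 0; heap: [0-17 ALLOC][18-58 FREE]
malloc(4): first-fit scan over [0-17 ALLOC][18-58 FREE] -> 18

Answer: 18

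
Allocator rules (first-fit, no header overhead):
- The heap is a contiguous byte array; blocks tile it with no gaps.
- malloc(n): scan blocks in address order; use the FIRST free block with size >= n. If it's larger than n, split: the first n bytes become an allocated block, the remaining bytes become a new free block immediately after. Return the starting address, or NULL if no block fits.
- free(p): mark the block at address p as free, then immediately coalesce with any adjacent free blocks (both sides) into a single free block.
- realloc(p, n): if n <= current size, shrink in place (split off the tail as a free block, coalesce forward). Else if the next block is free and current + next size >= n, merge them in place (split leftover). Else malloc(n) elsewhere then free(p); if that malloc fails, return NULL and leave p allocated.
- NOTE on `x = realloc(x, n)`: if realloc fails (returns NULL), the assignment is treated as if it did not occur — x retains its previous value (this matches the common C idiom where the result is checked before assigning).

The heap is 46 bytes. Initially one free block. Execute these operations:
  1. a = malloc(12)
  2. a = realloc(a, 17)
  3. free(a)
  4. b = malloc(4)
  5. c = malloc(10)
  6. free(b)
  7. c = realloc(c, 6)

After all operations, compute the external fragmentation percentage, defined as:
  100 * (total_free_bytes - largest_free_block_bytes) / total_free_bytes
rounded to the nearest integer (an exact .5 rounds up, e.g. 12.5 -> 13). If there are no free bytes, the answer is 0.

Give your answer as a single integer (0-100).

Op 1: a = malloc(12) -> a = 0; heap: [0-11 ALLOC][12-45 FREE]
Op 2: a = realloc(a, 17) -> a = 0; heap: [0-16 ALLOC][17-45 FREE]
Op 3: free(a) -> (freed a); heap: [0-45 FREE]
Op 4: b = malloc(4) -> b = 0; heap: [0-3 ALLOC][4-45 FREE]
Op 5: c = malloc(10) -> c = 4; heap: [0-3 ALLOC][4-13 ALLOC][14-45 FREE]
Op 6: free(b) -> (freed b); heap: [0-3 FREE][4-13 ALLOC][14-45 FREE]
Op 7: c = realloc(c, 6) -> c = 4; heap: [0-3 FREE][4-9 ALLOC][10-45 FREE]
Free blocks: [4 36] total_free=40 largest=36 -> 100*(40-36)/40 = 400/40 = 10

Answer: 10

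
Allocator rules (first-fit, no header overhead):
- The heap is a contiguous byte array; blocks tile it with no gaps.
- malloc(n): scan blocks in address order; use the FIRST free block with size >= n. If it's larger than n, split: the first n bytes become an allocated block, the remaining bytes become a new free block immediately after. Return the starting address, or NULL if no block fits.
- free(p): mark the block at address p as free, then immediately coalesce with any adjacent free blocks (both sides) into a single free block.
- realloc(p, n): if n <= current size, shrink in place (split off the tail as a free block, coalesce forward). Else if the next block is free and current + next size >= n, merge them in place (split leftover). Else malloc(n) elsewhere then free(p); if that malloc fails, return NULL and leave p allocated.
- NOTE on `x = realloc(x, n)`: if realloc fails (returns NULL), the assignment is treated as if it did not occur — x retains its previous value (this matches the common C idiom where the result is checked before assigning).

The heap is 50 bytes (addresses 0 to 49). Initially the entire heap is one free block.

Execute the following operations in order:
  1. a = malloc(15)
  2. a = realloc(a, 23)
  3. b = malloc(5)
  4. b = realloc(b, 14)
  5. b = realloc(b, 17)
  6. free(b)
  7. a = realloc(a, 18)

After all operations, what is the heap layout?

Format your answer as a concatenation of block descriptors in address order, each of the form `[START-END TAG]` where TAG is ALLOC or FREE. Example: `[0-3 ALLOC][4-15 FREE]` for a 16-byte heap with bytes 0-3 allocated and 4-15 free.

Answer: [0-17 ALLOC][18-49 FREE]

Derivation:
Op 1: a = malloc(15) -> a = 0; heap: [0-14 ALLOC][15-49 FREE]
Op 2: a = realloc(a, 23) -> a = 0; heap: [0-22 ALLOC][23-49 FREE]
Op 3: b = malloc(5) -> b = 23; heap: [0-22 ALLOC][23-27 ALLOC][28-49 FREE]
Op 4: b = realloc(b, 14) -> b = 23; heap: [0-22 ALLOC][23-36 ALLOC][37-49 FREE]
Op 5: b = realloc(b, 17) -> b = 23; heap: [0-22 ALLOC][23-39 ALLOC][40-49 FREE]
Op 6: free(b) -> (freed b); heap: [0-22 ALLOC][23-49 FREE]
Op 7: a = realloc(a, 18) -> a = 0; heap: [0-17 ALLOC][18-49 FREE]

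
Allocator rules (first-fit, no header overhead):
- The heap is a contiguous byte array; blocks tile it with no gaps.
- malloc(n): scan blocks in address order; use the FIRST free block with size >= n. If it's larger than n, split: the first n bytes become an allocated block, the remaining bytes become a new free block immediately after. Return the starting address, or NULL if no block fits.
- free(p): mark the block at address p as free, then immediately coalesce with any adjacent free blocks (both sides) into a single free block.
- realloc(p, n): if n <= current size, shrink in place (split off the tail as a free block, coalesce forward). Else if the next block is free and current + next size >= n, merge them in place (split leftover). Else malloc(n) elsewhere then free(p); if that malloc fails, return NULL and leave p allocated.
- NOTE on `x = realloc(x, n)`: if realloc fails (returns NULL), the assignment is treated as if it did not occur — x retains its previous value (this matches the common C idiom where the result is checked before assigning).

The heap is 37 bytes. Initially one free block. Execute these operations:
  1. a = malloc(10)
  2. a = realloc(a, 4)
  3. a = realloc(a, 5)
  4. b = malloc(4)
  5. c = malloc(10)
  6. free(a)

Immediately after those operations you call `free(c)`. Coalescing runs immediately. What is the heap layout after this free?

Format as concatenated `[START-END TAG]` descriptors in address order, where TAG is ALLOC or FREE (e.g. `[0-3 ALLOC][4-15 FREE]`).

Answer: [0-4 FREE][5-8 ALLOC][9-36 FREE]

Derivation:
Op 1: a = malloc(10) -> a = 0; heap: [0-9 ALLOC][10-36 FREE]
Op 2: a = realloc(a, 4) -> a = 0; heap: [0-3 ALLOC][4-36 FREE]
Op 3: a = realloc(a, 5) -> a = 0; heap: [0-4 ALLOC][5-36 FREE]
Op 4: b = malloc(4) -> b = 5; heap: [0-4 ALLOC][5-8 ALLOC][9-36 FREE]
Op 5: c = malloc(10) -> c = 9; heap: [0-4 ALLOC][5-8 ALLOC][9-18 ALLOC][19-36 FREE]
Op 6: free(a) -> (freed a); heap: [0-4 FREE][5-8 ALLOC][9-18 ALLOC][19-36 FREE]
free(c): c = 9 -> block [9-18 ALLOC]; mark free, coalesce with adjacent free neighbors -> [0-4 FREE][5-8 ALLOC][9-36 FREE]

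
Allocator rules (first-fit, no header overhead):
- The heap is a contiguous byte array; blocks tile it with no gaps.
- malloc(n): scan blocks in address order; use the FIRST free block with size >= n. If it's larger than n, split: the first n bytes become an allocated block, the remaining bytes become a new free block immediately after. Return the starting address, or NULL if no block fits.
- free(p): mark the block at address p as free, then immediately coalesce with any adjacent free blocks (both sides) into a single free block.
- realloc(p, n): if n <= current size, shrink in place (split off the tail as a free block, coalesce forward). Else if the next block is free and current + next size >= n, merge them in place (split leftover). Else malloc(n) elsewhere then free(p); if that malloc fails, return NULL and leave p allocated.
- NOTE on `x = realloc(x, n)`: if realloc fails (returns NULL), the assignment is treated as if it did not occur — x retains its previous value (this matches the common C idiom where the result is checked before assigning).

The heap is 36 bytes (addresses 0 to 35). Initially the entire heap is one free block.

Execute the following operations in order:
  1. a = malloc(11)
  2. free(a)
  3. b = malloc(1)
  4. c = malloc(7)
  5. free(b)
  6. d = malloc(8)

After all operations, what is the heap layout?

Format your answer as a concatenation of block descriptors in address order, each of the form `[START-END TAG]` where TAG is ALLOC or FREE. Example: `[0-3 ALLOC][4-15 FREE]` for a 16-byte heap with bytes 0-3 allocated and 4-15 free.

Answer: [0-0 FREE][1-7 ALLOC][8-15 ALLOC][16-35 FREE]

Derivation:
Op 1: a = malloc(11) -> a = 0; heap: [0-10 ALLOC][11-35 FREE]
Op 2: free(a) -> (freed a); heap: [0-35 FREE]
Op 3: b = malloc(1) -> b = 0; heap: [0-0 ALLOC][1-35 FREE]
Op 4: c = malloc(7) -> c = 1; heap: [0-0 ALLOC][1-7 ALLOC][8-35 FREE]
Op 5: free(b) -> (freed b); heap: [0-0 FREE][1-7 ALLOC][8-35 FREE]
Op 6: d = malloc(8) -> d = 8; heap: [0-0 FREE][1-7 ALLOC][8-15 ALLOC][16-35 FREE]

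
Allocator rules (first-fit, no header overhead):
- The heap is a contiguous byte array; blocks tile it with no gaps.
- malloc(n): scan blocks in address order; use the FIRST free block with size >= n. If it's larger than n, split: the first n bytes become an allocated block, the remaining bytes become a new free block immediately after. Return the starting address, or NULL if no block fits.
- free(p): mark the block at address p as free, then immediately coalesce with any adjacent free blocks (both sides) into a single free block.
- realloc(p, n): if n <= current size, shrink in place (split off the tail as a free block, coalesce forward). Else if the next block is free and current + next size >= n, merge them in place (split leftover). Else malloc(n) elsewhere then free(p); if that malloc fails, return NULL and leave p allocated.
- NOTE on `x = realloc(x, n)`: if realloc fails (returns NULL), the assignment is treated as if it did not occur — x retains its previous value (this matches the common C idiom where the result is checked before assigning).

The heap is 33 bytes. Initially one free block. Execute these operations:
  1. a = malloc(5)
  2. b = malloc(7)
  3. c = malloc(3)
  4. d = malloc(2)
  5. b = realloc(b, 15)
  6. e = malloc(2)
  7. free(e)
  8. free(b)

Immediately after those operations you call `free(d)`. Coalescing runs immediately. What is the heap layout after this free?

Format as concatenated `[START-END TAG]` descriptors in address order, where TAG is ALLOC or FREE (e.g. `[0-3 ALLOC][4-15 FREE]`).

Op 1: a = malloc(5) -> a = 0; heap: [0-4 ALLOC][5-32 FREE]
Op 2: b = malloc(7) -> b = 5; heap: [0-4 ALLOC][5-11 ALLOC][12-32 FREE]
Op 3: c = malloc(3) -> c = 12; heap: [0-4 ALLOC][5-11 ALLOC][12-14 ALLOC][15-32 FREE]
Op 4: d = malloc(2) -> d = 15; heap: [0-4 ALLOC][5-11 ALLOC][12-14 ALLOC][15-16 ALLOC][17-32 FREE]
Op 5: b = realloc(b, 15) -> b = 17; heap: [0-4 ALLOC][5-11 FREE][12-14 ALLOC][15-16 ALLOC][17-31 ALLOC][32-32 FREE]
Op 6: e = malloc(2) -> e = 5; heap: [0-4 ALLOC][5-6 ALLOC][7-11 FREE][12-14 ALLOC][15-16 ALLOC][17-31 ALLOC][32-32 FREE]
Op 7: free(e) -> (freed e); heap: [0-4 ALLOC][5-11 FREE][12-14 ALLOC][15-16 ALLOC][17-31 ALLOC][32-32 FREE]
Op 8: free(b) -> (freed b); heap: [0-4 ALLOC][5-11 FREE][12-14 ALLOC][15-16 ALLOC][17-32 FREE]
free(d): d = 15 -> block [15-16 ALLOC]; mark free, coalesce with adjacent free neighbors -> [0-4 ALLOC][5-11 FREE][12-14 ALLOC][15-32 FREE]

Answer: [0-4 ALLOC][5-11 FREE][12-14 ALLOC][15-32 FREE]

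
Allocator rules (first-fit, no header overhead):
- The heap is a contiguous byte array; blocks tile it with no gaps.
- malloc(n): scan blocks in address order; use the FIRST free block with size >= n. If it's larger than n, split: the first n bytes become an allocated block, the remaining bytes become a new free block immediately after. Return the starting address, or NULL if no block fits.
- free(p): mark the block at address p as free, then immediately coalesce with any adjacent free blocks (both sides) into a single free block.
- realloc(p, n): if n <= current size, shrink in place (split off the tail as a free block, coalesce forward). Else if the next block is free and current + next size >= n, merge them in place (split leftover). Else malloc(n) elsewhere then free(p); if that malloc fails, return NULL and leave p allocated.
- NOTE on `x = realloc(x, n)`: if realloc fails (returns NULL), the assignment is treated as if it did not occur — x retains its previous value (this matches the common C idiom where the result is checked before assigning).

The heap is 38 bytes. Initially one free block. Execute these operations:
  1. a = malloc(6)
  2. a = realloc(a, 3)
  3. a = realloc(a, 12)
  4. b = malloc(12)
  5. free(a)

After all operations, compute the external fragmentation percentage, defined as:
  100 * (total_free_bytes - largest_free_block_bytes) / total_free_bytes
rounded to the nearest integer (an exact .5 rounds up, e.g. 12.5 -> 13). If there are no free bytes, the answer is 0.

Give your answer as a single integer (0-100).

Op 1: a = malloc(6) -> a = 0; heap: [0-5 ALLOC][6-37 FREE]
Op 2: a = realloc(a, 3) -> a = 0; heap: [0-2 ALLOC][3-37 FREE]
Op 3: a = realloc(a, 12) -> a = 0; heap: [0-11 ALLOC][12-37 FREE]
Op 4: b = malloc(12) -> b = 12; heap: [0-11 ALLOC][12-23 ALLOC][24-37 FREE]
Op 5: free(a) -> (freed a); heap: [0-11 FREE][12-23 ALLOC][24-37 FREE]
Free blocks: [12 14] total_free=26 largest=14 -> 100*(26-14)/26 = 1200/26 ≈ 46.154 -> rounds to 46

Answer: 46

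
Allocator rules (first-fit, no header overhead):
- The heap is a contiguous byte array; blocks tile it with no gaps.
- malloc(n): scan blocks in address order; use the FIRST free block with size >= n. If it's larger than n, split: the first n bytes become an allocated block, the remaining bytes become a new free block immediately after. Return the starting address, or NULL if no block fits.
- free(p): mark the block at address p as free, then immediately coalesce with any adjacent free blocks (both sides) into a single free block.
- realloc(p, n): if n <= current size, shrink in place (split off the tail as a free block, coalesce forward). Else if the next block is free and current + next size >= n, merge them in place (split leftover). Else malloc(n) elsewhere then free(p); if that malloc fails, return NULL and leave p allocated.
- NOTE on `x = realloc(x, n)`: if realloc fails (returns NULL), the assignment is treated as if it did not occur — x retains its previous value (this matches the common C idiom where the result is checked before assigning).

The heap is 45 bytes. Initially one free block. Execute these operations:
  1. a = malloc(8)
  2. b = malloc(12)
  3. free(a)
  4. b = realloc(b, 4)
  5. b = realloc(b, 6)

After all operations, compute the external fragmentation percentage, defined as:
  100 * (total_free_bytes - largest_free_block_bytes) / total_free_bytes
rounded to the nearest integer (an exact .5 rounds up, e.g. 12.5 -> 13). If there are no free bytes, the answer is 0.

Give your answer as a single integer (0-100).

Answer: 21

Derivation:
Op 1: a = malloc(8) -> a = 0; heap: [0-7 ALLOC][8-44 FREE]
Op 2: b = malloc(12) -> b = 8; heap: [0-7 ALLOC][8-19 ALLOC][20-44 FREE]
Op 3: free(a) -> (freed a); heap: [0-7 FREE][8-19 ALLOC][20-44 FREE]
Op 4: b = realloc(b, 4) -> b = 8; heap: [0-7 FREE][8-11 ALLOC][12-44 FREE]
Op 5: b = realloc(b, 6) -> b = 8; heap: [0-7 FREE][8-13 ALLOC][14-44 FREE]
Free blocks: [8 31] total_free=39 largest=31 -> 100*(39-31)/39 = 800/39 ≈ 20.513 -> rounds to 21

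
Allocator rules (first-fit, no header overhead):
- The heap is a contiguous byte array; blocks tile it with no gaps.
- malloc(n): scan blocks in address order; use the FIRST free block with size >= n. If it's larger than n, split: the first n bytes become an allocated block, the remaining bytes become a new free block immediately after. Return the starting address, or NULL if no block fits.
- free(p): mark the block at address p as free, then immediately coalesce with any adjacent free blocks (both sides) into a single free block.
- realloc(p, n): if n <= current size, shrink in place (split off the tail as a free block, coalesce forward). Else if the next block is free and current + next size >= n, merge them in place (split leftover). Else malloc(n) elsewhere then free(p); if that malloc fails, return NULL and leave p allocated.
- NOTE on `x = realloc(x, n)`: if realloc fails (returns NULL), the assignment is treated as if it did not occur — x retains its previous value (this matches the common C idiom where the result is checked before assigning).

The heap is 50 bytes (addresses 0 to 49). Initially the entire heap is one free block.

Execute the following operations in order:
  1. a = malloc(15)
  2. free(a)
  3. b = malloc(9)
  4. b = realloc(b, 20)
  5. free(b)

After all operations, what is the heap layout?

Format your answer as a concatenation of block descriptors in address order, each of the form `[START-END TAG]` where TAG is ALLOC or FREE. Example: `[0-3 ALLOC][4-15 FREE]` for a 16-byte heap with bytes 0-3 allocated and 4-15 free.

Answer: [0-49 FREE]

Derivation:
Op 1: a = malloc(15) -> a = 0; heap: [0-14 ALLOC][15-49 FREE]
Op 2: free(a) -> (freed a); heap: [0-49 FREE]
Op 3: b = malloc(9) -> b = 0; heap: [0-8 ALLOC][9-49 FREE]
Op 4: b = realloc(b, 20) -> b = 0; heap: [0-19 ALLOC][20-49 FREE]
Op 5: free(b) -> (freed b); heap: [0-49 FREE]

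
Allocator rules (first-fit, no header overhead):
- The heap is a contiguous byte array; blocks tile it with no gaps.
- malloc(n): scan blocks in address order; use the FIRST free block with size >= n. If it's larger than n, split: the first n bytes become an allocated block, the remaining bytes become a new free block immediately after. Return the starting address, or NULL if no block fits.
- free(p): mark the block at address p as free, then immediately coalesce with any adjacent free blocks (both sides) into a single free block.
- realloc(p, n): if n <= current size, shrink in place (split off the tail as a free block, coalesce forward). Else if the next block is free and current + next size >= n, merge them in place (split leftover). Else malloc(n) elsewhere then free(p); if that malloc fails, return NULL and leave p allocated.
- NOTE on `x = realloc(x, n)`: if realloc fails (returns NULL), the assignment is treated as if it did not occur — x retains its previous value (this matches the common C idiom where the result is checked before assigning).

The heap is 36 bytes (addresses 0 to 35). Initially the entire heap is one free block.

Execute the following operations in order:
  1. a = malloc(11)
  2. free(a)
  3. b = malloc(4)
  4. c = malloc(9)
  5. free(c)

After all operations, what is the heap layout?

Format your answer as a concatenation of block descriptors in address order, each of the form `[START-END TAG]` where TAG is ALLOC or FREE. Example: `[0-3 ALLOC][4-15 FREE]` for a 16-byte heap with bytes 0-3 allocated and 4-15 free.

Answer: [0-3 ALLOC][4-35 FREE]

Derivation:
Op 1: a = malloc(11) -> a = 0; heap: [0-10 ALLOC][11-35 FREE]
Op 2: free(a) -> (freed a); heap: [0-35 FREE]
Op 3: b = malloc(4) -> b = 0; heap: [0-3 ALLOC][4-35 FREE]
Op 4: c = malloc(9) -> c = 4; heap: [0-3 ALLOC][4-12 ALLOC][13-35 FREE]
Op 5: free(c) -> (freed c); heap: [0-3 ALLOC][4-35 FREE]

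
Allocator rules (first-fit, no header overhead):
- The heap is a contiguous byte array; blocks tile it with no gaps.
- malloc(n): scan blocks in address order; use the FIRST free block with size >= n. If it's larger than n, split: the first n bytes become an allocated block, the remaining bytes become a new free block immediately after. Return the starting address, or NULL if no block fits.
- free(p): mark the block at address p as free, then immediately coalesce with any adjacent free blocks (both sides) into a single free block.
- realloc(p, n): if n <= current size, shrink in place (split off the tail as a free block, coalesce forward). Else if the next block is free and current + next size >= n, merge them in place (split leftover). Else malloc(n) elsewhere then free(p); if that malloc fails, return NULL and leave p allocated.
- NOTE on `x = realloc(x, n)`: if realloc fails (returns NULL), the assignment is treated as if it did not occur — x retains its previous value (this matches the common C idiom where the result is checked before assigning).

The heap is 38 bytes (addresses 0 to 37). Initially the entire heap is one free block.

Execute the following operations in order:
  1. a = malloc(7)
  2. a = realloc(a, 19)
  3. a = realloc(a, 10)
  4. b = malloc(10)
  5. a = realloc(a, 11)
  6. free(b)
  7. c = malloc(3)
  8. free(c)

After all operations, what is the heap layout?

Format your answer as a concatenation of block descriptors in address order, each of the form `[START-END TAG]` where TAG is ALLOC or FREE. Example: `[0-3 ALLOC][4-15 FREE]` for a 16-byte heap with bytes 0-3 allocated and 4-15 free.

Op 1: a = malloc(7) -> a = 0; heap: [0-6 ALLOC][7-37 FREE]
Op 2: a = realloc(a, 19) -> a = 0; heap: [0-18 ALLOC][19-37 FREE]
Op 3: a = realloc(a, 10) -> a = 0; heap: [0-9 ALLOC][10-37 FREE]
Op 4: b = malloc(10) -> b = 10; heap: [0-9 ALLOC][10-19 ALLOC][20-37 FREE]
Op 5: a = realloc(a, 11) -> a = 20; heap: [0-9 FREE][10-19 ALLOC][20-30 ALLOC][31-37 FREE]
Op 6: free(b) -> (freed b); heap: [0-19 FREE][20-30 ALLOC][31-37 FREE]
Op 7: c = malloc(3) -> c = 0; heap: [0-2 ALLOC][3-19 FREE][20-30 ALLOC][31-37 FREE]
Op 8: free(c) -> (freed c); heap: [0-19 FREE][20-30 ALLOC][31-37 FREE]

Answer: [0-19 FREE][20-30 ALLOC][31-37 FREE]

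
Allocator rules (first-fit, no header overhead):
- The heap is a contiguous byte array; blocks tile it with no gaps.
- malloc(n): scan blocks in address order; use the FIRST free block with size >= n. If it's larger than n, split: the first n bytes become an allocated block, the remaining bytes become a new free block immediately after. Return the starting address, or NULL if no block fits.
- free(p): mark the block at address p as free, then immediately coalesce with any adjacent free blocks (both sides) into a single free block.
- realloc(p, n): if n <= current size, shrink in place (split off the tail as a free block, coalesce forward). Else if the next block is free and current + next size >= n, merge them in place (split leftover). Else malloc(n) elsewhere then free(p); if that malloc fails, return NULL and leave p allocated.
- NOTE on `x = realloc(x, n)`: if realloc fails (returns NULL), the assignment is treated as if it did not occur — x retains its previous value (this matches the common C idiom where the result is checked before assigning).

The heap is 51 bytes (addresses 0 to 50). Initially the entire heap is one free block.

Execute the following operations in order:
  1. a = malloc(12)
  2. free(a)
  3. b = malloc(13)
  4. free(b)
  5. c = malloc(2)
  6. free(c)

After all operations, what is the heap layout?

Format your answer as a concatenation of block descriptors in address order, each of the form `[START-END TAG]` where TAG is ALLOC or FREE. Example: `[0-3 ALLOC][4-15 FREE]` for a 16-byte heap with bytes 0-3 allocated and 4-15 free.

Answer: [0-50 FREE]

Derivation:
Op 1: a = malloc(12) -> a = 0; heap: [0-11 ALLOC][12-50 FREE]
Op 2: free(a) -> (freed a); heap: [0-50 FREE]
Op 3: b = malloc(13) -> b = 0; heap: [0-12 ALLOC][13-50 FREE]
Op 4: free(b) -> (freed b); heap: [0-50 FREE]
Op 5: c = malloc(2) -> c = 0; heap: [0-1 ALLOC][2-50 FREE]
Op 6: free(c) -> (freed c); heap: [0-50 FREE]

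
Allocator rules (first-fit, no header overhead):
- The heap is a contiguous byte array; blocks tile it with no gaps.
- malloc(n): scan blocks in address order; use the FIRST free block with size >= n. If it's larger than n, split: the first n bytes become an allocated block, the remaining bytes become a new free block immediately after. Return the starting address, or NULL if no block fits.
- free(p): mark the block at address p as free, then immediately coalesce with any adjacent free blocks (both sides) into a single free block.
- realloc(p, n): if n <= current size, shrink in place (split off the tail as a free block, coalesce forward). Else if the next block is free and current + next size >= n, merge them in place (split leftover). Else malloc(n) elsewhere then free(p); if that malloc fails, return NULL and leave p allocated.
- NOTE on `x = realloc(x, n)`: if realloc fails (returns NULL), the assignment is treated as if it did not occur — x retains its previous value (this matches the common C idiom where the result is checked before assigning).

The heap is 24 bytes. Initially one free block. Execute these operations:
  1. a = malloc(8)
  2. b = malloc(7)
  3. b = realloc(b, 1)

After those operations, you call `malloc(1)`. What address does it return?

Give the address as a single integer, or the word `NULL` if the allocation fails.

Answer: 9

Derivation:
Op 1: a = malloc(8) -> a = 0; heap: [0-7 ALLOC][8-23 FREE]
Op 2: b = malloc(7) -> b = 8; heap: [0-7 ALLOC][8-14 ALLOC][15-23 FREE]
Op 3: b = realloc(b, 1) -> b = 8; heap: [0-7 ALLOC][8-8 ALLOC][9-23 FREE]
malloc(1): first-fit scan over [0-7 ALLOC][8-8 ALLOC][9-23 FREE] -> 9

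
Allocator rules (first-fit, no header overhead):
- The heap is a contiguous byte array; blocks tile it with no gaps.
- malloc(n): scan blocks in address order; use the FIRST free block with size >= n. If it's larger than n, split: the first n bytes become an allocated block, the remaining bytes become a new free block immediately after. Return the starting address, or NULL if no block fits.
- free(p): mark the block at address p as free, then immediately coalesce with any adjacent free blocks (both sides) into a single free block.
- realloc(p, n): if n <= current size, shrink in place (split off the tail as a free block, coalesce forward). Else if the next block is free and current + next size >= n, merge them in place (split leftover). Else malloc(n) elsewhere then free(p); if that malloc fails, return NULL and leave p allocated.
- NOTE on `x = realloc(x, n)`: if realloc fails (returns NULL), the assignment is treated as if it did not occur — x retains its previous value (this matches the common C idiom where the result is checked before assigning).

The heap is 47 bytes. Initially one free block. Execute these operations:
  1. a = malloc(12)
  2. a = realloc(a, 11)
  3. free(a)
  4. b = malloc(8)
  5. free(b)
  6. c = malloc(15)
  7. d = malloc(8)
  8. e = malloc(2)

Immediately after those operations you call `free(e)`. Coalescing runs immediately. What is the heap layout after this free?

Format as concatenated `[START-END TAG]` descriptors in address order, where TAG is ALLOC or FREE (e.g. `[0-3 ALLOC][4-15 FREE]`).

Op 1: a = malloc(12) -> a = 0; heap: [0-11 ALLOC][12-46 FREE]
Op 2: a = realloc(a, 11) -> a = 0; heap: [0-10 ALLOC][11-46 FREE]
Op 3: free(a) -> (freed a); heap: [0-46 FREE]
Op 4: b = malloc(8) -> b = 0; heap: [0-7 ALLOC][8-46 FREE]
Op 5: free(b) -> (freed b); heap: [0-46 FREE]
Op 6: c = malloc(15) -> c = 0; heap: [0-14 ALLOC][15-46 FREE]
Op 7: d = malloc(8) -> d = 15; heap: [0-14 ALLOC][15-22 ALLOC][23-46 FREE]
Op 8: e = malloc(2) -> e = 23; heap: [0-14 ALLOC][15-22 ALLOC][23-24 ALLOC][25-46 FREE]
free(e): e = 23 -> block [23-24 ALLOC]; mark free, coalesce with adjacent free neighbors -> [0-14 ALLOC][15-22 ALLOC][23-46 FREE]

Answer: [0-14 ALLOC][15-22 ALLOC][23-46 FREE]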